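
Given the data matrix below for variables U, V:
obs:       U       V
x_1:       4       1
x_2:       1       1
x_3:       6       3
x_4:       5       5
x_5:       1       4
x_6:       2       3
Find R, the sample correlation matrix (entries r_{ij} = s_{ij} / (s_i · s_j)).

Step 1 — column means:
  mean(U) = (4 + 1 + 6 + 5 + 1 + 2) / 6 = 19/6 = 3.1667
  mean(V) = (1 + 1 + 3 + 5 + 4 + 3) / 6 = 17/6 = 2.8333

Step 2 — sample variances and covariances s[i,j] = (1/(n-1)) · Σ_k (x_{k,i} - mean_i) · (x_{k,j} - mean_j), with n-1 = 5:
  s[U,U] = ((0.8333)·(0.8333) + (-2.1667)·(-2.1667) + (2.8333)·(2.8333) + (1.8333)·(1.8333) + (-2.1667)·(-2.1667) + (-1.1667)·(-1.1667)) / 5 = 22.8333/5 = 4.5667
  s[U,V] = ((0.8333)·(-1.8333) + (-2.1667)·(-1.8333) + (2.8333)·(0.1667) + (1.8333)·(2.1667) + (-2.1667)·(1.1667) + (-1.1667)·(0.1667)) / 5 = 4.1667/5 = 0.8333
  s[V,V] = ((-1.8333)·(-1.8333) + (-1.8333)·(-1.8333) + (0.1667)·(0.1667) + (2.1667)·(2.1667) + (1.1667)·(1.1667) + (0.1667)·(0.1667)) / 5 = 12.8333/5 = 2.5667
  Sample standard deviations s_i = √(s[i,i]):
  s(U) = √(4.5667) = 2.137
  s(V) = √(2.5667) = 1.6021

Step 3 — r_{ij} = s_{ij} / (s_i · s_j):
  r[U,U] = 1 (diagonal).
  r[U,V] = 0.8333 / (2.137 · 1.6021) = 0.8333 / 3.4236 = 0.2434
  r[V,V] = 1 (diagonal).

R is symmetric with unit diagonal. Assembling:

R = [[1, 0.2434],
 [0.2434, 1]]


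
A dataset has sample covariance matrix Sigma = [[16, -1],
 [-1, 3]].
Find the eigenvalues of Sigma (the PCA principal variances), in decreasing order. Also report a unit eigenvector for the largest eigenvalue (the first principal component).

Step 1 — characteristic polynomial of 2×2 Sigma:
  det(Sigma - λI) = λ² - trace · λ + det = 0.
  trace = 16 + 3 = 19, det = 16·3 - (-1)² = 47.
Step 2 — discriminant:
  Δ = trace² - 4·det = 361 - 188 = 173.
Step 3 — eigenvalues:
  λ = (trace ± √Δ)/2 = (19 ± 13.1529)/2,
  λ_1 = 16.0765,  λ_2 = 2.9235.

Step 4 — unit eigenvector for λ_1: solve (Sigma - λ_1 I)v = 0. First row:
  (16 - 16.0765)·v_x + (-1)·v_y = 0, i.e. (-0.0765)·v_x + (-1)·v_y = 0,
  so v ∝ (b, λ_1 - a) = (-1, 0.0765); multiply by -1 so the first entry is positive: u = (1, -0.0765).
  ||u|| = √((1)² + (-0.0765)²) = √(1.0058) ≈ 1.0029,
  v_1 = u/||u|| ≈ (0.9971, -0.0763) (||v_1|| = 1).

λ_1 = 16.0765,  λ_2 = 2.9235;  v_1 ≈ (0.9971, -0.0763)


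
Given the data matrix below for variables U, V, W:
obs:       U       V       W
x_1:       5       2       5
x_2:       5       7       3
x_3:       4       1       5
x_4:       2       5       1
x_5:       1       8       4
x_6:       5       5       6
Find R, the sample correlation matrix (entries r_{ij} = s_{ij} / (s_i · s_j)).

Step 1 — column means:
  mean(U) = (5 + 5 + 4 + 2 + 1 + 5) / 6 = 22/6 = 3.6667
  mean(V) = (2 + 7 + 1 + 5 + 8 + 5) / 6 = 28/6 = 4.6667
  mean(W) = (5 + 3 + 5 + 1 + 4 + 6) / 6 = 24/6 = 4

Step 2 — sample variances and covariances s[i,j] = (1/(n-1)) · Σ_k (x_{k,i} - mean_i) · (x_{k,j} - mean_j), with n-1 = 5:
  s[U,U] = ((1.3333)·(1.3333) + (1.3333)·(1.3333) + (0.3333)·(0.3333) + (-1.6667)·(-1.6667) + (-2.6667)·(-2.6667) + (1.3333)·(1.3333)) / 5 = 15.3333/5 = 3.0667
  s[U,V] = ((1.3333)·(-2.6667) + (1.3333)·(2.3333) + (0.3333)·(-3.6667) + (-1.6667)·(0.3333) + (-2.6667)·(3.3333) + (1.3333)·(0.3333)) / 5 = -10.6667/5 = -2.1333
  s[U,W] = ((1.3333)·(1) + (1.3333)·(-1) + (0.3333)·(1) + (-1.6667)·(-3) + (-2.6667)·(0) + (1.3333)·(2)) / 5 = 8/5 = 1.6
  s[V,V] = ((-2.6667)·(-2.6667) + (2.3333)·(2.3333) + (-3.6667)·(-3.6667) + (0.3333)·(0.3333) + (3.3333)·(3.3333) + (0.3333)·(0.3333)) / 5 = 37.3333/5 = 7.4667
  s[V,W] = ((-2.6667)·(1) + (2.3333)·(-1) + (-3.6667)·(1) + (0.3333)·(-3) + (3.3333)·(0) + (0.3333)·(2)) / 5 = -9/5 = -1.8
  s[W,W] = ((1)·(1) + (-1)·(-1) + (1)·(1) + (-3)·(-3) + (0)·(0) + (2)·(2)) / 5 = 16/5 = 3.2
  Sample standard deviations s_i = √(s[i,i]):
  s(U) = √(3.0667) = 1.7512
  s(V) = √(7.4667) = 2.7325
  s(W) = √(3.2) = 1.7889

Step 3 — r_{ij} = s_{ij} / (s_i · s_j):
  r[U,U] = 1 (diagonal).
  r[U,V] = -2.1333 / (1.7512 · 2.7325) = -2.1333 / 4.7852 = -0.4458
  r[U,W] = 1.6 / (1.7512 · 1.7889) = 1.6 / 3.1326 = 0.5108
  r[V,V] = 1 (diagonal).
  r[V,W] = -1.8 / (2.7325 · 1.7889) = -1.8 / 4.8881 = -0.3682
  r[W,W] = 1 (diagonal).

R is symmetric with unit diagonal. Assembling:

R = [[1, -0.4458, 0.5108],
 [-0.4458, 1, -0.3682],
 [0.5108, -0.3682, 1]]


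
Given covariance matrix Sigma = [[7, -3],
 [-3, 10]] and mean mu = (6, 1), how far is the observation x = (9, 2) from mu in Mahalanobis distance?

Step 1 — centre the observation: (x - mu) = (3, 1).

Step 2 — invert Sigma. det(Sigma) = 7·10 - (-3)² = 61.
  Sigma^{-1} = (1/det) · [[d, -b], [-b, a]] = [[0.1639, 0.0492],
 [0.0492, 0.1148]].

Step 3 — form the quadratic (x - mu)^T · Sigma^{-1} · (x - mu):
  Sigma^{-1} · (x - mu) = (0.541, 0.2623).
  (x - mu)^T · [Sigma^{-1} · (x - mu)] = (3)·(0.541) + (1)·(0.2623) = 1.8852.

Step 4 — take square root: d = √(1.8852) ≈ 1.373.

d(x, mu) = √(1.8852) ≈ 1.373


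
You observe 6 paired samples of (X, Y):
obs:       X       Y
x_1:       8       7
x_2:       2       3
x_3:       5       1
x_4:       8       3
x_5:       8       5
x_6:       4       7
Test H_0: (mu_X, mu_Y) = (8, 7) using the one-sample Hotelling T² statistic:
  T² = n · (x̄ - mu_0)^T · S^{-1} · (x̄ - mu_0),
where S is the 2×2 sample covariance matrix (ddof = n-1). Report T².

Step 1 — sample mean vector:
  mean(X) = (8 + 2 + 5 + 8 + 8 + 4) / 6 = 35/6 = 5.8333
  mean(Y) = (7 + 3 + 1 + 3 + 5 + 7) / 6 = 26/6 = 4.3333
  x̄ = (5.8333, 4.3333),  deviation x̄ - mu_0 = (5.8333, 4.3333) - (8, 7) = (-2.1667, -2.6667).

Step 2 — sample covariance matrix, S[i,j] = (1/(n-1)) · Σ_k (x_{k,i} - mean_i) · (x_{k,j} - mean_j), divisor n-1 = 5:
  S[X,X] = ((2.1667)·(2.1667) + (-3.8333)·(-3.8333) + (-0.8333)·(-0.8333) + (2.1667)·(2.1667) + (2.1667)·(2.1667) + (-1.8333)·(-1.8333)) / 5 = 32.8333/5 = 6.5667
  S[X,Y] = ((2.1667)·(2.6667) + (-3.8333)·(-1.3333) + (-0.8333)·(-3.3333) + (2.1667)·(-1.3333) + (2.1667)·(0.6667) + (-1.8333)·(2.6667)) / 5 = 7.3333/5 = 1.4667
  S[Y,Y] = ((2.6667)·(2.6667) + (-1.3333)·(-1.3333) + (-3.3333)·(-3.3333) + (-1.3333)·(-1.3333) + (0.6667)·(0.6667) + (2.6667)·(2.6667)) / 5 = 29.3333/5 = 5.8667
  S = [[6.5667, 1.4667],
 [1.4667, 5.8667]].

Step 3 — invert S. det(S) = 6.5667·5.8667 - (1.4667)² = 36.3733.
  S^{-1} = (1/det) · [[d, -b], [-b, a]] = [[0.1613, -0.0403],
 [-0.0403, 0.1805]].

Step 4 — quadratic form (x̄ - mu_0)^T · S^{-1} · (x̄ - mu_0):
  S^{-1} · (x̄ - mu_0) = (-0.2419, -0.3941),
  (x̄ - mu_0)^T · [...] = (-2.1667)·(-0.2419) + (-2.6667)·(-0.3941) = 1.575.

Step 5 — scale by n: T² = 6 · 1.575 = 9.4501.

T² ≈ 9.4501


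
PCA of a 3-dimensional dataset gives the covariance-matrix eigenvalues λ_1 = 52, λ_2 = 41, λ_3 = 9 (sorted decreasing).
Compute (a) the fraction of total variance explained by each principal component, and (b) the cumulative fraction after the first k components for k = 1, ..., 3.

Step 1 — total variance = trace(Sigma) = Σ λ_i = 52 + 41 + 9 = 102.

Step 2 — fraction explained by component i = λ_i / Σ λ:
  PC1: 52/102 = 0.5098
  PC2: 41/102 = 0.402
  PC3: 9/102 = 0.0882

Step 3 — cumulative fraction after k components = (λ_1 + ... + λ_k) / Σ λ:
  k = 1: 52/102 = 0.5098
  k = 2: (52 + 41)/102 = 93/102 = 0.9118
  k = 3: (52 + 41 + 9)/102 = 102/102 = 1

Summary (fraction, with percent):

explained: PC1 0.5098 (50.98%), PC2 0.402 (40.2%), PC3 0.0882 (8.82%);  cumulative: 0.5098, 0.9118, 1


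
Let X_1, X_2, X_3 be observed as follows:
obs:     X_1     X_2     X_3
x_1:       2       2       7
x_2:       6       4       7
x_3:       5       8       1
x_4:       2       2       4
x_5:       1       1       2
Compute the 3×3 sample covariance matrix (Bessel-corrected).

Step 1 — column means:
  mean(X_1) = (2 + 6 + 5 + 2 + 1) / 5 = 16/5 = 3.2
  mean(X_2) = (2 + 4 + 8 + 2 + 1) / 5 = 17/5 = 3.4
  mean(X_3) = (7 + 7 + 1 + 4 + 2) / 5 = 21/5 = 4.2

Step 2 — sample covariance S[i,j] = (1/(n-1)) · Σ_k (x_{k,i} - mean_i) · (x_{k,j} - mean_j), with n-1 = 4.
  S[X_1,X_1] = ((-1.2)·(-1.2) + (2.8)·(2.8) + (1.8)·(1.8) + (-1.2)·(-1.2) + (-2.2)·(-2.2)) / 4 = 18.8/4 = 4.7
  S[X_1,X_2] = ((-1.2)·(-1.4) + (2.8)·(0.6) + (1.8)·(4.6) + (-1.2)·(-1.4) + (-2.2)·(-2.4)) / 4 = 18.6/4 = 4.65
  S[X_1,X_3] = ((-1.2)·(2.8) + (2.8)·(2.8) + (1.8)·(-3.2) + (-1.2)·(-0.2) + (-2.2)·(-2.2)) / 4 = 3.8/4 = 0.95
  S[X_2,X_2] = ((-1.4)·(-1.4) + (0.6)·(0.6) + (4.6)·(4.6) + (-1.4)·(-1.4) + (-2.4)·(-2.4)) / 4 = 31.2/4 = 7.8
  S[X_2,X_3] = ((-1.4)·(2.8) + (0.6)·(2.8) + (4.6)·(-3.2) + (-1.4)·(-0.2) + (-2.4)·(-2.2)) / 4 = -11.4/4 = -2.85
  S[X_3,X_3] = ((2.8)·(2.8) + (2.8)·(2.8) + (-3.2)·(-3.2) + (-0.2)·(-0.2) + (-2.2)·(-2.2)) / 4 = 30.8/4 = 7.7

S is symmetric (S[j,i] = S[i,j]). Assembling:

S = [[4.7, 4.65, 0.95],
 [4.65, 7.8, -2.85],
 [0.95, -2.85, 7.7]]


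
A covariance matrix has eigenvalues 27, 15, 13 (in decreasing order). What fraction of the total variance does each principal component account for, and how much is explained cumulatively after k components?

Step 1 — total variance = trace(Sigma) = Σ λ_i = 27 + 15 + 13 = 55.

Step 2 — fraction explained by component i = λ_i / Σ λ:
  PC1: 27/55 = 0.4909
  PC2: 15/55 = 0.2727
  PC3: 13/55 = 0.2364

Step 3 — cumulative fraction after k components = (λ_1 + ... + λ_k) / Σ λ:
  k = 1: 27/55 = 0.4909
  k = 2: (27 + 15)/55 = 42/55 = 0.7636
  k = 3: (27 + 15 + 13)/55 = 55/55 = 1

Summary (fraction, with percent):

explained: PC1 0.4909 (49.09%), PC2 0.2727 (27.27%), PC3 0.2364 (23.64%);  cumulative: 0.4909, 0.7636, 1


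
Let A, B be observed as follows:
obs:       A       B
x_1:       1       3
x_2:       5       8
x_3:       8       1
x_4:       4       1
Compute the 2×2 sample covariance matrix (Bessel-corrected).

Step 1 — column means:
  mean(A) = (1 + 5 + 8 + 4) / 4 = 18/4 = 4.5
  mean(B) = (3 + 8 + 1 + 1) / 4 = 13/4 = 3.25

Step 2 — sample covariance S[i,j] = (1/(n-1)) · Σ_k (x_{k,i} - mean_i) · (x_{k,j} - mean_j), with n-1 = 3.
  S[A,A] = ((-3.5)·(-3.5) + (0.5)·(0.5) + (3.5)·(3.5) + (-0.5)·(-0.5)) / 3 = 25/3 = 8.3333
  S[A,B] = ((-3.5)·(-0.25) + (0.5)·(4.75) + (3.5)·(-2.25) + (-0.5)·(-2.25)) / 3 = -3.5/3 = -1.1667
  S[B,B] = ((-0.25)·(-0.25) + (4.75)·(4.75) + (-2.25)·(-2.25) + (-2.25)·(-2.25)) / 3 = 32.75/3 = 10.9167

S is symmetric (S[j,i] = S[i,j]). Assembling:

S = [[8.3333, -1.1667],
 [-1.1667, 10.9167]]


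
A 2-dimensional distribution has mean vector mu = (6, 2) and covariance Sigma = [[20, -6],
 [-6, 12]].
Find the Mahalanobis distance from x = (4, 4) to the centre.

Step 1 — centre the observation: (x - mu) = (-2, 2).

Step 2 — invert Sigma. det(Sigma) = 20·12 - (-6)² = 204.
  Sigma^{-1} = (1/det) · [[d, -b], [-b, a]] = [[0.0588, 0.0294],
 [0.0294, 0.098]].

Step 3 — form the quadratic (x - mu)^T · Sigma^{-1} · (x - mu):
  Sigma^{-1} · (x - mu) = (-0.0588, 0.1373).
  (x - mu)^T · [Sigma^{-1} · (x - mu)] = (-2)·(-0.0588) + (2)·(0.1373) = 0.3922.

Step 4 — take square root: d = √(0.3922) ≈ 0.6262.

d(x, mu) = √(0.3922) ≈ 0.6262


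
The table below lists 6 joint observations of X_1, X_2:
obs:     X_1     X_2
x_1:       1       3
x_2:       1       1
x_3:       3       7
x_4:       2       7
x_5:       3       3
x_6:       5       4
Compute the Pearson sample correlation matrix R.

Step 1 — column means:
  mean(X_1) = (1 + 1 + 3 + 2 + 3 + 5) / 6 = 15/6 = 2.5
  mean(X_2) = (3 + 1 + 7 + 7 + 3 + 4) / 6 = 25/6 = 4.1667

Step 2 — sample variances and covariances s[i,j] = (1/(n-1)) · Σ_k (x_{k,i} - mean_i) · (x_{k,j} - mean_j), with n-1 = 5:
  s[X_1,X_1] = ((-1.5)·(-1.5) + (-1.5)·(-1.5) + (0.5)·(0.5) + (-0.5)·(-0.5) + (0.5)·(0.5) + (2.5)·(2.5)) / 5 = 11.5/5 = 2.3
  s[X_1,X_2] = ((-1.5)·(-1.1667) + (-1.5)·(-3.1667) + (0.5)·(2.8333) + (-0.5)·(2.8333) + (0.5)·(-1.1667) + (2.5)·(-0.1667)) / 5 = 5.5/5 = 1.1
  s[X_2,X_2] = ((-1.1667)·(-1.1667) + (-3.1667)·(-3.1667) + (2.8333)·(2.8333) + (2.8333)·(2.8333) + (-1.1667)·(-1.1667) + (-0.1667)·(-0.1667)) / 5 = 28.8333/5 = 5.7667
  Sample standard deviations s_i = √(s[i,i]):
  s(X_1) = √(2.3) = 1.5166
  s(X_2) = √(5.7667) = 2.4014

Step 3 — r_{ij} = s_{ij} / (s_i · s_j):
  r[X_1,X_1] = 1 (diagonal).
  r[X_1,X_2] = 1.1 / (1.5166 · 2.4014) = 1.1 / 3.6419 = 0.302
  r[X_2,X_2] = 1 (diagonal).

R is symmetric with unit diagonal. Assembling:

R = [[1, 0.302],
 [0.302, 1]]


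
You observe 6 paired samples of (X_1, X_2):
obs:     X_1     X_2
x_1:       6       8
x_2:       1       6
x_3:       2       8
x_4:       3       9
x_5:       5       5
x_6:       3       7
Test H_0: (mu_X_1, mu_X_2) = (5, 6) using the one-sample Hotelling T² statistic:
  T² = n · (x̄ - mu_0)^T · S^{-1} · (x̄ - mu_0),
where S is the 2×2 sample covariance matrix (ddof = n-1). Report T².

Step 1 — sample mean vector:
  mean(X_1) = (6 + 1 + 2 + 3 + 5 + 3) / 6 = 20/6 = 3.3333
  mean(X_2) = (8 + 6 + 8 + 9 + 5 + 7) / 6 = 43/6 = 7.1667
  x̄ = (3.3333, 7.1667),  deviation x̄ - mu_0 = (3.3333, 7.1667) - (5, 6) = (-1.6667, 1.1667).

Step 2 — sample covariance matrix, S[i,j] = (1/(n-1)) · Σ_k (x_{k,i} - mean_i) · (x_{k,j} - mean_j), divisor n-1 = 5:
  S[X_1,X_1] = ((2.6667)·(2.6667) + (-2.3333)·(-2.3333) + (-1.3333)·(-1.3333) + (-0.3333)·(-0.3333) + (1.6667)·(1.6667) + (-0.3333)·(-0.3333)) / 5 = 17.3333/5 = 3.4667
  S[X_1,X_2] = ((2.6667)·(0.8333) + (-2.3333)·(-1.1667) + (-1.3333)·(0.8333) + (-0.3333)·(1.8333) + (1.6667)·(-2.1667) + (-0.3333)·(-0.1667)) / 5 = -0.3333/5 = -0.0667
  S[X_2,X_2] = ((0.8333)·(0.8333) + (-1.1667)·(-1.1667) + (0.8333)·(0.8333) + (1.8333)·(1.8333) + (-2.1667)·(-2.1667) + (-0.1667)·(-0.1667)) / 5 = 10.8333/5 = 2.1667
  S = [[3.4667, -0.0667],
 [-0.0667, 2.1667]].

Step 3 — invert S. det(S) = 3.4667·2.1667 - (-0.0667)² = 7.5067.
  S^{-1} = (1/det) · [[d, -b], [-b, a]] = [[0.2886, 0.0089],
 [0.0089, 0.4618]].

Step 4 — quadratic form (x̄ - mu_0)^T · S^{-1} · (x̄ - mu_0):
  S^{-1} · (x̄ - mu_0) = (-0.4707, 0.524),
  (x̄ - mu_0)^T · [...] = (-1.6667)·(-0.4707) + (1.1667)·(0.524) = 1.3958.

Step 5 — scale by n: T² = 6 · 1.3958 = 8.3748.

T² ≈ 8.3748


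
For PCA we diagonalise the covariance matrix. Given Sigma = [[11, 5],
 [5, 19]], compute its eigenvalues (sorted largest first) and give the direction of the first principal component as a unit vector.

Step 1 — characteristic polynomial of 2×2 Sigma:
  det(Sigma - λI) = λ² - trace · λ + det = 0.
  trace = 11 + 19 = 30, det = 11·19 - (5)² = 184.
Step 2 — discriminant:
  Δ = trace² - 4·det = 900 - 736 = 164.
Step 3 — eigenvalues:
  λ = (trace ± √Δ)/2 = (30 ± 12.8062)/2,
  λ_1 = 21.4031,  λ_2 = 8.5969.

Step 4 — unit eigenvector for λ_1: solve (Sigma - λ_1 I)v = 0. First row:
  (11 - 21.4031)·v_x + (5)·v_y = 0, i.e. (-10.4031)·v_x + (5)·v_y = 0,
  so v ∝ (b, λ_1 - a) = (5, 10.4031) = u.
  ||u|| = √((5)² + (10.4031)²) = √(133.225) ≈ 11.5423,
  v_1 = u/||u|| ≈ (0.4332, 0.9013) (||v_1|| = 1).

λ_1 = 21.4031,  λ_2 = 8.5969;  v_1 ≈ (0.4332, 0.9013)


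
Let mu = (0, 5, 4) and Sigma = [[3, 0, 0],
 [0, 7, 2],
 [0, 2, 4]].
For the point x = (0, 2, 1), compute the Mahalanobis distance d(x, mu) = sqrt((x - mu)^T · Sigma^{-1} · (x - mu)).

Step 1 — centre the observation: (x - mu) = (0, -3, -3).

Step 2 — invert Sigma (cofactor / det for 3×3, or solve directly):
  Sigma^{-1} = [[0.3333, 0, 0],
 [0, 0.1667, -0.0833],
 [0, -0.0833, 0.2917]].

Step 3 — form the quadratic (x - mu)^T · Sigma^{-1} · (x - mu):
  Sigma^{-1} · (x - mu) = (0, -0.25, -0.625).
  (x - mu)^T · [Sigma^{-1} · (x - mu)] = (0)·(0) + (-3)·(-0.25) + (-3)·(-0.625) = 2.625.

Step 4 — take square root: d = √(2.625) ≈ 1.6202.

d(x, mu) = √(2.625) ≈ 1.6202


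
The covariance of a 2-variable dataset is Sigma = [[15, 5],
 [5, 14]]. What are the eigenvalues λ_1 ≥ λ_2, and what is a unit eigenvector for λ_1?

Step 1 — characteristic polynomial of 2×2 Sigma:
  det(Sigma - λI) = λ² - trace · λ + det = 0.
  trace = 15 + 14 = 29, det = 15·14 - (5)² = 185.
Step 2 — discriminant:
  Δ = trace² - 4·det = 841 - 740 = 101.
Step 3 — eigenvalues:
  λ = (trace ± √Δ)/2 = (29 ± 10.0499)/2,
  λ_1 = 19.5249,  λ_2 = 9.4751.

Step 4 — unit eigenvector for λ_1: solve (Sigma - λ_1 I)v = 0. First row:
  (15 - 19.5249)·v_x + (5)·v_y = 0, i.e. (-4.5249)·v_x + (5)·v_y = 0,
  so v ∝ (b, λ_1 - a) = (5, 4.5249) = u.
  ||u|| = √((5)² + (4.5249)²) = √(45.4751) ≈ 6.7435,
  v_1 = u/||u|| ≈ (0.7415, 0.671) (||v_1|| = 1).

λ_1 = 19.5249,  λ_2 = 9.4751;  v_1 ≈ (0.7415, 0.671)


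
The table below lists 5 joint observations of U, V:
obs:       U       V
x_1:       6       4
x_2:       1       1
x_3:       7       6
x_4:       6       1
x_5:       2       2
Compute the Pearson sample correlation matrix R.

Step 1 — column means:
  mean(U) = (6 + 1 + 7 + 6 + 2) / 5 = 22/5 = 4.4
  mean(V) = (4 + 1 + 6 + 1 + 2) / 5 = 14/5 = 2.8

Step 2 — sample variances and covariances s[i,j] = (1/(n-1)) · Σ_k (x_{k,i} - mean_i) · (x_{k,j} - mean_j), with n-1 = 4:
  s[U,U] = ((1.6)·(1.6) + (-3.4)·(-3.4) + (2.6)·(2.6) + (1.6)·(1.6) + (-2.4)·(-2.4)) / 4 = 29.2/4 = 7.3
  s[U,V] = ((1.6)·(1.2) + (-3.4)·(-1.8) + (2.6)·(3.2) + (1.6)·(-1.8) + (-2.4)·(-0.8)) / 4 = 15.4/4 = 3.85
  s[V,V] = ((1.2)·(1.2) + (-1.8)·(-1.8) + (3.2)·(3.2) + (-1.8)·(-1.8) + (-0.8)·(-0.8)) / 4 = 18.8/4 = 4.7
  Sample standard deviations s_i = √(s[i,i]):
  s(U) = √(7.3) = 2.7019
  s(V) = √(4.7) = 2.1679

Step 3 — r_{ij} = s_{ij} / (s_i · s_j):
  r[U,U] = 1 (diagonal).
  r[U,V] = 3.85 / (2.7019 · 2.1679) = 3.85 / 5.8575 = 0.6573
  r[V,V] = 1 (diagonal).

R is symmetric with unit diagonal. Assembling:

R = [[1, 0.6573],
 [0.6573, 1]]


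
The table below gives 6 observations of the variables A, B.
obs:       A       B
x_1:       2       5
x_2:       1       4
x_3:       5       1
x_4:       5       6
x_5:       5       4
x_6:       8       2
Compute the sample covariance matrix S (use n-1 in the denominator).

Step 1 — column means:
  mean(A) = (2 + 1 + 5 + 5 + 5 + 8) / 6 = 26/6 = 4.3333
  mean(B) = (5 + 4 + 1 + 6 + 4 + 2) / 6 = 22/6 = 3.6667

Step 2 — sample covariance S[i,j] = (1/(n-1)) · Σ_k (x_{k,i} - mean_i) · (x_{k,j} - mean_j), with n-1 = 5.
  S[A,A] = ((-2.3333)·(-2.3333) + (-3.3333)·(-3.3333) + (0.6667)·(0.6667) + (0.6667)·(0.6667) + (0.6667)·(0.6667) + (3.6667)·(3.6667)) / 5 = 31.3333/5 = 6.2667
  S[A,B] = ((-2.3333)·(1.3333) + (-3.3333)·(0.3333) + (0.6667)·(-2.6667) + (0.6667)·(2.3333) + (0.6667)·(0.3333) + (3.6667)·(-1.6667)) / 5 = -10.3333/5 = -2.0667
  S[B,B] = ((1.3333)·(1.3333) + (0.3333)·(0.3333) + (-2.6667)·(-2.6667) + (2.3333)·(2.3333) + (0.3333)·(0.3333) + (-1.6667)·(-1.6667)) / 5 = 17.3333/5 = 3.4667

S is symmetric (S[j,i] = S[i,j]). Assembling:

S = [[6.2667, -2.0667],
 [-2.0667, 3.4667]]


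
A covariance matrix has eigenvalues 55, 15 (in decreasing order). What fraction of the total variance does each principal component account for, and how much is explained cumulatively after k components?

Step 1 — total variance = trace(Sigma) = Σ λ_i = 55 + 15 = 70.

Step 2 — fraction explained by component i = λ_i / Σ λ:
  PC1: 55/70 = 0.7857
  PC2: 15/70 = 0.2143

Step 3 — cumulative fraction after k components = (λ_1 + ... + λ_k) / Σ λ:
  k = 1: 55/70 = 0.7857
  k = 2: (55 + 15)/70 = 70/70 = 1

Summary (fraction, with percent):

explained: PC1 0.7857 (78.57%), PC2 0.2143 (21.43%);  cumulative: 0.7857, 1


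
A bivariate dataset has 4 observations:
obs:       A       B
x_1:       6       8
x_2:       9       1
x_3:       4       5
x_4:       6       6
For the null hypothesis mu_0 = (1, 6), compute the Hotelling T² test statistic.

Step 1 — sample mean vector:
  mean(A) = (6 + 9 + 4 + 6) / 4 = 25/4 = 6.25
  mean(B) = (8 + 1 + 5 + 6) / 4 = 20/4 = 5
  x̄ = (6.25, 5),  deviation x̄ - mu_0 = (6.25, 5) - (1, 6) = (5.25, -1).

Step 2 — sample covariance matrix, S[i,j] = (1/(n-1)) · Σ_k (x_{k,i} - mean_i) · (x_{k,j} - mean_j), divisor n-1 = 3:
  S[A,A] = ((-0.25)·(-0.25) + (2.75)·(2.75) + (-2.25)·(-2.25) + (-0.25)·(-0.25)) / 3 = 12.75/3 = 4.25
  S[A,B] = ((-0.25)·(3) + (2.75)·(-4) + (-2.25)·(0) + (-0.25)·(1)) / 3 = -12/3 = -4
  S[B,B] = ((3)·(3) + (-4)·(-4) + (0)·(0) + (1)·(1)) / 3 = 26/3 = 8.6667
  S = [[4.25, -4],
 [-4, 8.6667]].

Step 3 — invert S. det(S) = 4.25·8.6667 - (-4)² = 20.8333.
  S^{-1} = (1/det) · [[d, -b], [-b, a]] = [[0.416, 0.192],
 [0.192, 0.204]].

Step 4 — quadratic form (x̄ - mu_0)^T · S^{-1} · (x̄ - mu_0):
  S^{-1} · (x̄ - mu_0) = (1.992, 0.804),
  (x̄ - mu_0)^T · [...] = (5.25)·(1.992) + (-1)·(0.804) = 9.654.

Step 5 — scale by n: T² = 4 · 9.654 = 38.616.

T² ≈ 38.616


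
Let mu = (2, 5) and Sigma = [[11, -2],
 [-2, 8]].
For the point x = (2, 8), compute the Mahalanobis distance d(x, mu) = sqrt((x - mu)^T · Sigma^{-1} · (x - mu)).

Step 1 — centre the observation: (x - mu) = (0, 3).

Step 2 — invert Sigma. det(Sigma) = 11·8 - (-2)² = 84.
  Sigma^{-1} = (1/det) · [[d, -b], [-b, a]] = [[0.0952, 0.0238],
 [0.0238, 0.131]].

Step 3 — form the quadratic (x - mu)^T · Sigma^{-1} · (x - mu):
  Sigma^{-1} · (x - mu) = (0.0714, 0.3929).
  (x - mu)^T · [Sigma^{-1} · (x - mu)] = (0)·(0.0714) + (3)·(0.3929) = 1.1786.

Step 4 — take square root: d = √(1.1786) ≈ 1.0856.

d(x, mu) = √(1.1786) ≈ 1.0856


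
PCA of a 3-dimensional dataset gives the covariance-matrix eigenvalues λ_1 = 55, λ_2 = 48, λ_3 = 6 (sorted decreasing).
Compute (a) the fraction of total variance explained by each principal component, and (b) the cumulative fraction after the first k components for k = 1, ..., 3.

Step 1 — total variance = trace(Sigma) = Σ λ_i = 55 + 48 + 6 = 109.

Step 2 — fraction explained by component i = λ_i / Σ λ:
  PC1: 55/109 = 0.5046
  PC2: 48/109 = 0.4404
  PC3: 6/109 = 0.055

Step 3 — cumulative fraction after k components = (λ_1 + ... + λ_k) / Σ λ:
  k = 1: 55/109 = 0.5046
  k = 2: (55 + 48)/109 = 103/109 = 0.945
  k = 3: (55 + 48 + 6)/109 = 109/109 = 1

Summary (fraction, with percent):

explained: PC1 0.5046 (50.46%), PC2 0.4404 (44.04%), PC3 0.055 (5.5%);  cumulative: 0.5046, 0.945, 1


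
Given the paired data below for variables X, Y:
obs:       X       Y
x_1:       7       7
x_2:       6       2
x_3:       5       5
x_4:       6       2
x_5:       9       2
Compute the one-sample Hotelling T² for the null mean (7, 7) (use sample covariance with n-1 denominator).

Step 1 — sample mean vector:
  mean(X) = (7 + 6 + 5 + 6 + 9) / 5 = 33/5 = 6.6
  mean(Y) = (7 + 2 + 5 + 2 + 2) / 5 = 18/5 = 3.6
  x̄ = (6.6, 3.6),  deviation x̄ - mu_0 = (6.6, 3.6) - (7, 7) = (-0.4, -3.4).

Step 2 — sample covariance matrix, S[i,j] = (1/(n-1)) · Σ_k (x_{k,i} - mean_i) · (x_{k,j} - mean_j), divisor n-1 = 4:
  S[X,X] = ((0.4)·(0.4) + (-0.6)·(-0.6) + (-1.6)·(-1.6) + (-0.6)·(-0.6) + (2.4)·(2.4)) / 4 = 9.2/4 = 2.3
  S[X,Y] = ((0.4)·(3.4) + (-0.6)·(-1.6) + (-1.6)·(1.4) + (-0.6)·(-1.6) + (2.4)·(-1.6)) / 4 = -2.8/4 = -0.7
  S[Y,Y] = ((3.4)·(3.4) + (-1.6)·(-1.6) + (1.4)·(1.4) + (-1.6)·(-1.6) + (-1.6)·(-1.6)) / 4 = 21.2/4 = 5.3
  S = [[2.3, -0.7],
 [-0.7, 5.3]].

Step 3 — invert S. det(S) = 2.3·5.3 - (-0.7)² = 11.7.
  S^{-1} = (1/det) · [[d, -b], [-b, a]] = [[0.453, 0.0598],
 [0.0598, 0.1966]].

Step 4 — quadratic form (x̄ - mu_0)^T · S^{-1} · (x̄ - mu_0):
  S^{-1} · (x̄ - mu_0) = (-0.3846, -0.6923),
  (x̄ - mu_0)^T · [...] = (-0.4)·(-0.3846) + (-3.4)·(-0.6923) = 2.5077.

Step 5 — scale by n: T² = 5 · 2.5077 = 12.5385.

T² ≈ 12.5385


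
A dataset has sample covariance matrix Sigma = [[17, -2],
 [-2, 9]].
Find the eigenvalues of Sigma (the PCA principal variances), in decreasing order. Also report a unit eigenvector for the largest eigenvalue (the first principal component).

Step 1 — characteristic polynomial of 2×2 Sigma:
  det(Sigma - λI) = λ² - trace · λ + det = 0.
  trace = 17 + 9 = 26, det = 17·9 - (-2)² = 149.
Step 2 — discriminant:
  Δ = trace² - 4·det = 676 - 596 = 80.
Step 3 — eigenvalues:
  λ = (trace ± √Δ)/2 = (26 ± 8.9443)/2,
  λ_1 = 17.4721,  λ_2 = 8.5279.

Step 4 — unit eigenvector for λ_1: solve (Sigma - λ_1 I)v = 0. First row:
  (17 - 17.4721)·v_x + (-2)·v_y = 0, i.e. (-0.4721)·v_x + (-2)·v_y = 0,
  so v ∝ (b, λ_1 - a) = (-2, 0.4721); multiply by -1 so the first entry is positive: u = (2, -0.4721).
  ||u|| = √((2)² + (-0.4721)²) = √(4.2229) ≈ 2.055,
  v_1 = u/||u|| ≈ (0.9732, -0.2298) (||v_1|| = 1).

λ_1 = 17.4721,  λ_2 = 8.5279;  v_1 ≈ (0.9732, -0.2298)


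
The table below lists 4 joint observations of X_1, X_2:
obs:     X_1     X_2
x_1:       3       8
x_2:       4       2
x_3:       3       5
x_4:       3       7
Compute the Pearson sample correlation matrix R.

Step 1 — column means:
  mean(X_1) = (3 + 4 + 3 + 3) / 4 = 13/4 = 3.25
  mean(X_2) = (8 + 2 + 5 + 7) / 4 = 22/4 = 5.5

Step 2 — sample variances and covariances s[i,j] = (1/(n-1)) · Σ_k (x_{k,i} - mean_i) · (x_{k,j} - mean_j), with n-1 = 3:
  s[X_1,X_1] = ((-0.25)·(-0.25) + (0.75)·(0.75) + (-0.25)·(-0.25) + (-0.25)·(-0.25)) / 3 = 0.75/3 = 0.25
  s[X_1,X_2] = ((-0.25)·(2.5) + (0.75)·(-3.5) + (-0.25)·(-0.5) + (-0.25)·(1.5)) / 3 = -3.5/3 = -1.1667
  s[X_2,X_2] = ((2.5)·(2.5) + (-3.5)·(-3.5) + (-0.5)·(-0.5) + (1.5)·(1.5)) / 3 = 21/3 = 7
  Sample standard deviations s_i = √(s[i,i]):
  s(X_1) = √(0.25) = 0.5
  s(X_2) = √(7) = 2.6458

Step 3 — r_{ij} = s_{ij} / (s_i · s_j):
  r[X_1,X_1] = 1 (diagonal).
  r[X_1,X_2] = -1.1667 / (0.5 · 2.6458) = -1.1667 / 1.3229 = -0.8819
  r[X_2,X_2] = 1 (diagonal).

R is symmetric with unit diagonal. Assembling:

R = [[1, -0.8819],
 [-0.8819, 1]]


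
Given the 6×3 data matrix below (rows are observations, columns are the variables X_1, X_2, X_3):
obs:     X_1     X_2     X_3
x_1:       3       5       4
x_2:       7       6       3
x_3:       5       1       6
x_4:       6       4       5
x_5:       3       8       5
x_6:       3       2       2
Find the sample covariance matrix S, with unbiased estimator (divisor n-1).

Step 1 — column means:
  mean(X_1) = (3 + 7 + 5 + 6 + 3 + 3) / 6 = 27/6 = 4.5
  mean(X_2) = (5 + 6 + 1 + 4 + 8 + 2) / 6 = 26/6 = 4.3333
  mean(X_3) = (4 + 3 + 6 + 5 + 5 + 2) / 6 = 25/6 = 4.1667

Step 2 — sample covariance S[i,j] = (1/(n-1)) · Σ_k (x_{k,i} - mean_i) · (x_{k,j} - mean_j), with n-1 = 5.
  S[X_1,X_1] = ((-1.5)·(-1.5) + (2.5)·(2.5) + (0.5)·(0.5) + (1.5)·(1.5) + (-1.5)·(-1.5) + (-1.5)·(-1.5)) / 5 = 15.5/5 = 3.1
  S[X_1,X_2] = ((-1.5)·(0.6667) + (2.5)·(1.6667) + (0.5)·(-3.3333) + (1.5)·(-0.3333) + (-1.5)·(3.6667) + (-1.5)·(-2.3333)) / 5 = -1/5 = -0.2
  S[X_1,X_3] = ((-1.5)·(-0.1667) + (2.5)·(-1.1667) + (0.5)·(1.8333) + (1.5)·(0.8333) + (-1.5)·(0.8333) + (-1.5)·(-2.1667)) / 5 = 1.5/5 = 0.3
  S[X_2,X_2] = ((0.6667)·(0.6667) + (1.6667)·(1.6667) + (-3.3333)·(-3.3333) + (-0.3333)·(-0.3333) + (3.6667)·(3.6667) + (-2.3333)·(-2.3333)) / 5 = 33.3333/5 = 6.6667
  S[X_2,X_3] = ((0.6667)·(-0.1667) + (1.6667)·(-1.1667) + (-3.3333)·(1.8333) + (-0.3333)·(0.8333) + (3.6667)·(0.8333) + (-2.3333)·(-2.1667)) / 5 = -0.3333/5 = -0.0667
  S[X_3,X_3] = ((-0.1667)·(-0.1667) + (-1.1667)·(-1.1667) + (1.8333)·(1.8333) + (0.8333)·(0.8333) + (0.8333)·(0.8333) + (-2.1667)·(-2.1667)) / 5 = 10.8333/5 = 2.1667

S is symmetric (S[j,i] = S[i,j]). Assembling:

S = [[3.1, -0.2, 0.3],
 [-0.2, 6.6667, -0.0667],
 [0.3, -0.0667, 2.1667]]


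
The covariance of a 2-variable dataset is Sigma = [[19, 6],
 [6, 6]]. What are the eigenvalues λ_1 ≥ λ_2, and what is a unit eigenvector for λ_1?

Step 1 — characteristic polynomial of 2×2 Sigma:
  det(Sigma - λI) = λ² - trace · λ + det = 0.
  trace = 19 + 6 = 25, det = 19·6 - (6)² = 78.
Step 2 — discriminant:
  Δ = trace² - 4·det = 625 - 312 = 313.
Step 3 — eigenvalues:
  λ = (trace ± √Δ)/2 = (25 ± 17.6918)/2,
  λ_1 = 21.3459,  λ_2 = 3.6541.

Step 4 — unit eigenvector for λ_1: solve (Sigma - λ_1 I)v = 0. First row:
  (19 - 21.3459)·v_x + (6)·v_y = 0, i.e. (-2.3459)·v_x + (6)·v_y = 0,
  so v ∝ (b, λ_1 - a) = (6, 2.3459) = u.
  ||u|| = √((6)² + (2.3459)²) = √(41.5033) ≈ 6.4423,
  v_1 = u/||u|| ≈ (0.9313, 0.3641) (||v_1|| = 1).

λ_1 = 21.3459,  λ_2 = 3.6541;  v_1 ≈ (0.9313, 0.3641)


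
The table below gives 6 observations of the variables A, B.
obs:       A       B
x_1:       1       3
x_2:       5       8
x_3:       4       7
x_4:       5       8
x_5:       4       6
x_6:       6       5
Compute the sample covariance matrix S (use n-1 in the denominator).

Step 1 — column means:
  mean(A) = (1 + 5 + 4 + 5 + 4 + 6) / 6 = 25/6 = 4.1667
  mean(B) = (3 + 8 + 7 + 8 + 6 + 5) / 6 = 37/6 = 6.1667

Step 2 — sample covariance S[i,j] = (1/(n-1)) · Σ_k (x_{k,i} - mean_i) · (x_{k,j} - mean_j), with n-1 = 5.
  S[A,A] = ((-3.1667)·(-3.1667) + (0.8333)·(0.8333) + (-0.1667)·(-0.1667) + (0.8333)·(0.8333) + (-0.1667)·(-0.1667) + (1.8333)·(1.8333)) / 5 = 14.8333/5 = 2.9667
  S[A,B] = ((-3.1667)·(-3.1667) + (0.8333)·(1.8333) + (-0.1667)·(0.8333) + (0.8333)·(1.8333) + (-0.1667)·(-0.1667) + (1.8333)·(-1.1667)) / 5 = 10.8333/5 = 2.1667
  S[B,B] = ((-3.1667)·(-3.1667) + (1.8333)·(1.8333) + (0.8333)·(0.8333) + (1.8333)·(1.8333) + (-0.1667)·(-0.1667) + (-1.1667)·(-1.1667)) / 5 = 18.8333/5 = 3.7667

S is symmetric (S[j,i] = S[i,j]). Assembling:

S = [[2.9667, 2.1667],
 [2.1667, 3.7667]]


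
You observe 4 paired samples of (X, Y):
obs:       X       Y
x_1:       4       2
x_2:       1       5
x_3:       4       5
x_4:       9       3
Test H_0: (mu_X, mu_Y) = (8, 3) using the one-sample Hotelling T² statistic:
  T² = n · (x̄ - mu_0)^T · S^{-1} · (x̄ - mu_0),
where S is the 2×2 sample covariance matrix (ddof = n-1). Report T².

Step 1 — sample mean vector:
  mean(X) = (4 + 1 + 4 + 9) / 4 = 18/4 = 4.5
  mean(Y) = (2 + 5 + 5 + 3) / 4 = 15/4 = 3.75
  x̄ = (4.5, 3.75),  deviation x̄ - mu_0 = (4.5, 3.75) - (8, 3) = (-3.5, 0.75).

Step 2 — sample covariance matrix, S[i,j] = (1/(n-1)) · Σ_k (x_{k,i} - mean_i) · (x_{k,j} - mean_j), divisor n-1 = 3:
  S[X,X] = ((-0.5)·(-0.5) + (-3.5)·(-3.5) + (-0.5)·(-0.5) + (4.5)·(4.5)) / 3 = 33/3 = 11
  S[X,Y] = ((-0.5)·(-1.75) + (-3.5)·(1.25) + (-0.5)·(1.25) + (4.5)·(-0.75)) / 3 = -7.5/3 = -2.5
  S[Y,Y] = ((-1.75)·(-1.75) + (1.25)·(1.25) + (1.25)·(1.25) + (-0.75)·(-0.75)) / 3 = 6.75/3 = 2.25
  S = [[11, -2.5],
 [-2.5, 2.25]].

Step 3 — invert S. det(S) = 11·2.25 - (-2.5)² = 18.5.
  S^{-1} = (1/det) · [[d, -b], [-b, a]] = [[0.1216, 0.1351],
 [0.1351, 0.5946]].

Step 4 — quadratic form (x̄ - mu_0)^T · S^{-1} · (x̄ - mu_0):
  S^{-1} · (x̄ - mu_0) = (-0.3243, -0.027),
  (x̄ - mu_0)^T · [...] = (-3.5)·(-0.3243) + (0.75)·(-0.027) = 1.1149.

Step 5 — scale by n: T² = 4 · 1.1149 = 4.4595.

T² ≈ 4.4595


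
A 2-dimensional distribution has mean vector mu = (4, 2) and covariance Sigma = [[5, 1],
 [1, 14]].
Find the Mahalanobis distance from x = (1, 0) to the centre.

Step 1 — centre the observation: (x - mu) = (-3, -2).

Step 2 — invert Sigma. det(Sigma) = 5·14 - (1)² = 69.
  Sigma^{-1} = (1/det) · [[d, -b], [-b, a]] = [[0.2029, -0.0145],
 [-0.0145, 0.0725]].

Step 3 — form the quadratic (x - mu)^T · Sigma^{-1} · (x - mu):
  Sigma^{-1} · (x - mu) = (-0.5797, -0.1014).
  (x - mu)^T · [Sigma^{-1} · (x - mu)] = (-3)·(-0.5797) + (-2)·(-0.1014) = 1.942.

Step 4 — take square root: d = √(1.942) ≈ 1.3936.

d(x, mu) = √(1.942) ≈ 1.3936


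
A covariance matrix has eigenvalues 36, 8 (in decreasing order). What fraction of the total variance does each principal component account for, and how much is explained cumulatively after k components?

Step 1 — total variance = trace(Sigma) = Σ λ_i = 36 + 8 = 44.

Step 2 — fraction explained by component i = λ_i / Σ λ:
  PC1: 36/44 = 0.8182
  PC2: 8/44 = 0.1818

Step 3 — cumulative fraction after k components = (λ_1 + ... + λ_k) / Σ λ:
  k = 1: 36/44 = 0.8182
  k = 2: (36 + 8)/44 = 44/44 = 1

Summary (fraction, with percent):

explained: PC1 0.8182 (81.82%), PC2 0.1818 (18.18%);  cumulative: 0.8182, 1


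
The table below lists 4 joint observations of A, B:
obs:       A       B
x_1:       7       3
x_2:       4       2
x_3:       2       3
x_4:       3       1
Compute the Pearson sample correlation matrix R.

Step 1 — column means:
  mean(A) = (7 + 4 + 2 + 3) / 4 = 16/4 = 4
  mean(B) = (3 + 2 + 3 + 1) / 4 = 9/4 = 2.25

Step 2 — sample variances and covariances s[i,j] = (1/(n-1)) · Σ_k (x_{k,i} - mean_i) · (x_{k,j} - mean_j), with n-1 = 3:
  s[A,A] = ((3)·(3) + (0)·(0) + (-2)·(-2) + (-1)·(-1)) / 3 = 14/3 = 4.6667
  s[A,B] = ((3)·(0.75) + (0)·(-0.25) + (-2)·(0.75) + (-1)·(-1.25)) / 3 = 2/3 = 0.6667
  s[B,B] = ((0.75)·(0.75) + (-0.25)·(-0.25) + (0.75)·(0.75) + (-1.25)·(-1.25)) / 3 = 2.75/3 = 0.9167
  Sample standard deviations s_i = √(s[i,i]):
  s(A) = √(4.6667) = 2.1602
  s(B) = √(0.9167) = 0.9574

Step 3 — r_{ij} = s_{ij} / (s_i · s_j):
  r[A,A] = 1 (diagonal).
  r[A,B] = 0.6667 / (2.1602 · 0.9574) = 0.6667 / 2.0683 = 0.3223
  r[B,B] = 1 (diagonal).

R is symmetric with unit diagonal. Assembling:

R = [[1, 0.3223],
 [0.3223, 1]]


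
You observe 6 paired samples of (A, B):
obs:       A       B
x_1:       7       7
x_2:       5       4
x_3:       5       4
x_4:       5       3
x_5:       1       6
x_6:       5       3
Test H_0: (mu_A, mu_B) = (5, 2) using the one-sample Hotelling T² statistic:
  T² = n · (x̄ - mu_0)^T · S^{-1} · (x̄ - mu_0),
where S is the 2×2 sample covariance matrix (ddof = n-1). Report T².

Step 1 — sample mean vector:
  mean(A) = (7 + 5 + 5 + 5 + 1 + 5) / 6 = 28/6 = 4.6667
  mean(B) = (7 + 4 + 4 + 3 + 6 + 3) / 6 = 27/6 = 4.5
  x̄ = (4.6667, 4.5),  deviation x̄ - mu_0 = (4.6667, 4.5) - (5, 2) = (-0.3333, 2.5).

Step 2 — sample covariance matrix, S[i,j] = (1/(n-1)) · Σ_k (x_{k,i} - mean_i) · (x_{k,j} - mean_j), divisor n-1 = 5:
  S[A,A] = ((2.3333)·(2.3333) + (0.3333)·(0.3333) + (0.3333)·(0.3333) + (0.3333)·(0.3333) + (-3.6667)·(-3.6667) + (0.3333)·(0.3333)) / 5 = 19.3333/5 = 3.8667
  S[A,B] = ((2.3333)·(2.5) + (0.3333)·(-0.5) + (0.3333)·(-0.5) + (0.3333)·(-1.5) + (-3.6667)·(1.5) + (0.3333)·(-1.5)) / 5 = -1/5 = -0.2
  S[B,B] = ((2.5)·(2.5) + (-0.5)·(-0.5) + (-0.5)·(-0.5) + (-1.5)·(-1.5) + (1.5)·(1.5) + (-1.5)·(-1.5)) / 5 = 13.5/5 = 2.7
  S = [[3.8667, -0.2],
 [-0.2, 2.7]].

Step 3 — invert S. det(S) = 3.8667·2.7 - (-0.2)² = 10.4.
  S^{-1} = (1/det) · [[d, -b], [-b, a]] = [[0.2596, 0.0192],
 [0.0192, 0.3718]].

Step 4 — quadratic form (x̄ - mu_0)^T · S^{-1} · (x̄ - mu_0):
  S^{-1} · (x̄ - mu_0) = (-0.0385, 0.9231),
  (x̄ - mu_0)^T · [...] = (-0.3333)·(-0.0385) + (2.5)·(0.9231) = 2.3205.

Step 5 — scale by n: T² = 6 · 2.3205 = 13.9231.

T² ≈ 13.9231


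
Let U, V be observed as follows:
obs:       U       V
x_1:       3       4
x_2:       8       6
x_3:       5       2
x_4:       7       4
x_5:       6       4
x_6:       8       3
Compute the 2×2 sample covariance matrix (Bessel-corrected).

Step 1 — column means:
  mean(U) = (3 + 8 + 5 + 7 + 6 + 8) / 6 = 37/6 = 6.1667
  mean(V) = (4 + 6 + 2 + 4 + 4 + 3) / 6 = 23/6 = 3.8333

Step 2 — sample covariance S[i,j] = (1/(n-1)) · Σ_k (x_{k,i} - mean_i) · (x_{k,j} - mean_j), with n-1 = 5.
  S[U,U] = ((-3.1667)·(-3.1667) + (1.8333)·(1.8333) + (-1.1667)·(-1.1667) + (0.8333)·(0.8333) + (-0.1667)·(-0.1667) + (1.8333)·(1.8333)) / 5 = 18.8333/5 = 3.7667
  S[U,V] = ((-3.1667)·(0.1667) + (1.8333)·(2.1667) + (-1.1667)·(-1.8333) + (0.8333)·(0.1667) + (-0.1667)·(0.1667) + (1.8333)·(-0.8333)) / 5 = 4.1667/5 = 0.8333
  S[V,V] = ((0.1667)·(0.1667) + (2.1667)·(2.1667) + (-1.8333)·(-1.8333) + (0.1667)·(0.1667) + (0.1667)·(0.1667) + (-0.8333)·(-0.8333)) / 5 = 8.8333/5 = 1.7667

S is symmetric (S[j,i] = S[i,j]). Assembling:

S = [[3.7667, 0.8333],
 [0.8333, 1.7667]]


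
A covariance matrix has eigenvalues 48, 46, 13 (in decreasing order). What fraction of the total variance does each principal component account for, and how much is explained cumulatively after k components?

Step 1 — total variance = trace(Sigma) = Σ λ_i = 48 + 46 + 13 = 107.

Step 2 — fraction explained by component i = λ_i / Σ λ:
  PC1: 48/107 = 0.4486
  PC2: 46/107 = 0.4299
  PC3: 13/107 = 0.1215

Step 3 — cumulative fraction after k components = (λ_1 + ... + λ_k) / Σ λ:
  k = 1: 48/107 = 0.4486
  k = 2: (48 + 46)/107 = 94/107 = 0.8785
  k = 3: (48 + 46 + 13)/107 = 107/107 = 1

Summary (fraction, with percent):

explained: PC1 0.4486 (44.86%), PC2 0.4299 (42.99%), PC3 0.1215 (12.15%);  cumulative: 0.4486, 0.8785, 1


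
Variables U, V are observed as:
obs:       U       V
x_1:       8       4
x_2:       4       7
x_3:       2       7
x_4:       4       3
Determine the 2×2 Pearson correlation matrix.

Step 1 — column means:
  mean(U) = (8 + 4 + 2 + 4) / 4 = 18/4 = 4.5
  mean(V) = (4 + 7 + 7 + 3) / 4 = 21/4 = 5.25

Step 2 — sample variances and covariances s[i,j] = (1/(n-1)) · Σ_k (x_{k,i} - mean_i) · (x_{k,j} - mean_j), with n-1 = 3:
  s[U,U] = ((3.5)·(3.5) + (-0.5)·(-0.5) + (-2.5)·(-2.5) + (-0.5)·(-0.5)) / 3 = 19/3 = 6.3333
  s[U,V] = ((3.5)·(-1.25) + (-0.5)·(1.75) + (-2.5)·(1.75) + (-0.5)·(-2.25)) / 3 = -8.5/3 = -2.8333
  s[V,V] = ((-1.25)·(-1.25) + (1.75)·(1.75) + (1.75)·(1.75) + (-2.25)·(-2.25)) / 3 = 12.75/3 = 4.25
  Sample standard deviations s_i = √(s[i,i]):
  s(U) = √(6.3333) = 2.5166
  s(V) = √(4.25) = 2.0616

Step 3 — r_{ij} = s_{ij} / (s_i · s_j):
  r[U,U] = 1 (diagonal).
  r[U,V] = -2.8333 / (2.5166 · 2.0616) = -2.8333 / 5.1881 = -0.5461
  r[V,V] = 1 (diagonal).

R is symmetric with unit diagonal. Assembling:

R = [[1, -0.5461],
 [-0.5461, 1]]


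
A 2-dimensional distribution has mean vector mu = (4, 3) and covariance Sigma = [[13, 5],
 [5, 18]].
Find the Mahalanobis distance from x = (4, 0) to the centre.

Step 1 — centre the observation: (x - mu) = (0, -3).

Step 2 — invert Sigma. det(Sigma) = 13·18 - (5)² = 209.
  Sigma^{-1} = (1/det) · [[d, -b], [-b, a]] = [[0.0861, -0.0239],
 [-0.0239, 0.0622]].

Step 3 — form the quadratic (x - mu)^T · Sigma^{-1} · (x - mu):
  Sigma^{-1} · (x - mu) = (0.0718, -0.1866).
  (x - mu)^T · [Sigma^{-1} · (x - mu)] = (0)·(0.0718) + (-3)·(-0.1866) = 0.5598.

Step 4 — take square root: d = √(0.5598) ≈ 0.7482.

d(x, mu) = √(0.5598) ≈ 0.7482


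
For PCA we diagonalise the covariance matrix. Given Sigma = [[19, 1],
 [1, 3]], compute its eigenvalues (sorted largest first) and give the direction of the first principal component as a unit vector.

Step 1 — characteristic polynomial of 2×2 Sigma:
  det(Sigma - λI) = λ² - trace · λ + det = 0.
  trace = 19 + 3 = 22, det = 19·3 - (1)² = 56.
Step 2 — discriminant:
  Δ = trace² - 4·det = 484 - 224 = 260.
Step 3 — eigenvalues:
  λ = (trace ± √Δ)/2 = (22 ± 16.1245)/2,
  λ_1 = 19.0623,  λ_2 = 2.9377.

Step 4 — unit eigenvector for λ_1: solve (Sigma - λ_1 I)v = 0. First row:
  (19 - 19.0623)·v_x + (1)·v_y = 0, i.e. (-0.0623)·v_x + (1)·v_y = 0,
  so v ∝ (b, λ_1 - a) = (1, 0.0623) = u.
  ||u|| = √((1)² + (0.0623)²) = √(1.0039) ≈ 1.0019,
  v_1 = u/||u|| ≈ (0.9981, 0.0621) (||v_1|| = 1).

λ_1 = 19.0623,  λ_2 = 2.9377;  v_1 ≈ (0.9981, 0.0621)


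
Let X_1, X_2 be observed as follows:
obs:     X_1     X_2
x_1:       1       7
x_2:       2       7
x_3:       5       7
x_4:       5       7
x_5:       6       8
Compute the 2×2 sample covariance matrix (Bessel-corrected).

Step 1 — column means:
  mean(X_1) = (1 + 2 + 5 + 5 + 6) / 5 = 19/5 = 3.8
  mean(X_2) = (7 + 7 + 7 + 7 + 8) / 5 = 36/5 = 7.2

Step 2 — sample covariance S[i,j] = (1/(n-1)) · Σ_k (x_{k,i} - mean_i) · (x_{k,j} - mean_j), with n-1 = 4.
  S[X_1,X_1] = ((-2.8)·(-2.8) + (-1.8)·(-1.8) + (1.2)·(1.2) + (1.2)·(1.2) + (2.2)·(2.2)) / 4 = 18.8/4 = 4.7
  S[X_1,X_2] = ((-2.8)·(-0.2) + (-1.8)·(-0.2) + (1.2)·(-0.2) + (1.2)·(-0.2) + (2.2)·(0.8)) / 4 = 2.2/4 = 0.55
  S[X_2,X_2] = ((-0.2)·(-0.2) + (-0.2)·(-0.2) + (-0.2)·(-0.2) + (-0.2)·(-0.2) + (0.8)·(0.8)) / 4 = 0.8/4 = 0.2

S is symmetric (S[j,i] = S[i,j]). Assembling:

S = [[4.7, 0.55],
 [0.55, 0.2]]
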